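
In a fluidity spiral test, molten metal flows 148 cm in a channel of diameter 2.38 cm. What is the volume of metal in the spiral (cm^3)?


Formula: V = pi * (d/2)^2 * L  (cylinder volume)
Radius = 2.38/2 = 1.19 cm
V = pi * 1.19^2 * 148 = 658.4238 cm^3

Final answer: 658.4238 cm^3


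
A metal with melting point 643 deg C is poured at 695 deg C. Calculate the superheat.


Formula: Superheat = T_pour - T_melt
Superheat = 695 - 643 = 52 deg C


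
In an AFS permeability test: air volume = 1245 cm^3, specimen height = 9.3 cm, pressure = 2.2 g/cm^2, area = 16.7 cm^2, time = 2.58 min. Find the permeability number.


Formula: Permeability Number P = (V * H) / (p * A * t)
Numerator: V * H = 1245 * 9.3 = 11578.5
Denominator: p * A * t = 2.2 * 16.7 * 2.58 = 94.7892
P = 11578.5 / 94.7892 = 122.1500

Final answer: 122.1500


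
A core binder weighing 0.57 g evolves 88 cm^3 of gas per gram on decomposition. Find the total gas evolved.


Formula: V_gas = W_binder * gas_evolution_rate
V = 0.57 g * 88 cm^3/g = 50.1600 cm^3

50.1600 cm^3


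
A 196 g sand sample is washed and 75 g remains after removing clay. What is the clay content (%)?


Formula: Clay% = (W_total - W_washed) / W_total * 100
Clay mass = 196 - 75 = 121 g
Clay% = 121 / 196 * 100 = 61.7347%


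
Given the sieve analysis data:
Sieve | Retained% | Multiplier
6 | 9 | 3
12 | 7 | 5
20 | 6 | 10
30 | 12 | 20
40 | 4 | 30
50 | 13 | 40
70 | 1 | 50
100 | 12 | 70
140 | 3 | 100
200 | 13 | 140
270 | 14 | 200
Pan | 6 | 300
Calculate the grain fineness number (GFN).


Formula: GFN = sum(pct * multiplier) / sum(pct)
sum(pct * multiplier) = 8612
sum(pct) = 100
GFN = 8612 / 100 = 86.12

Final answer: 86.12


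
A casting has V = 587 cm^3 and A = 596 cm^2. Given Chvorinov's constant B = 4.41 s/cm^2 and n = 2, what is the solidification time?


Formula: t_s = B * (V/A)^n  (Chvorinov's rule, n=2)
Modulus M = V/A = 587/596 = 0.984899 cm
M^2 = 0.984899^2 = 0.970026 cm^2
t_s = 4.41 * 0.970026 = 4.2778 s

Answer: 4.2778 s


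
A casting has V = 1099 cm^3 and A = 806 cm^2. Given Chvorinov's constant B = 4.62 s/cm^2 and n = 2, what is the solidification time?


Formula: t_s = B * (V/A)^n  (Chvorinov's rule, n=2)
Modulus M = V/A = 1099/806 = 1.363524 cm
M^2 = 1.363524^2 = 1.859198 cm^2
t_s = 4.62 * 1.859198 = 8.5895 s


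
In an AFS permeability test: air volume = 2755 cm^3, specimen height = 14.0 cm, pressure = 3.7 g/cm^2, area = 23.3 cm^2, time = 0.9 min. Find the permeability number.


Formula: Permeability Number P = (V * H) / (p * A * t)
Numerator: V * H = 2755 * 14.0 = 38570.0
Denominator: p * A * t = 3.7 * 23.3 * 0.9 = 77.589
P = 38570.0 / 77.589 = 497.1065


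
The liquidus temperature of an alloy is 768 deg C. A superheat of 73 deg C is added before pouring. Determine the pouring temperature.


Formula: T_pour = T_melt + Superheat
T_pour = 768 + 73 = 841 deg C

841 deg C


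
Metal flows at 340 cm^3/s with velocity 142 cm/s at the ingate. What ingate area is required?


Formula: A_ingate = Q / v  (continuity equation)
A = 340 cm^3/s / 142 cm/s = 2.3944 cm^2

2.3944 cm^2


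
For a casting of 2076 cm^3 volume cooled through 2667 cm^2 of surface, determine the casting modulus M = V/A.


Formula: Casting Modulus M = V / A
M = 2076 cm^3 / 2667 cm^2 = 0.7784 cm

0.7784 cm


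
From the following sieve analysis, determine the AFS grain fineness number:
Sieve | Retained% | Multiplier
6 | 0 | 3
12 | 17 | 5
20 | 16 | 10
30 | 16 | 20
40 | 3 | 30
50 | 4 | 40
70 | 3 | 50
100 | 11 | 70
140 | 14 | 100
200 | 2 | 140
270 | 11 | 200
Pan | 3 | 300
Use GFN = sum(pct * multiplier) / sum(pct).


Formula: GFN = sum(pct * multiplier) / sum(pct)
sum(pct * multiplier) = 6515
sum(pct) = 100
GFN = 6515 / 100 = 65.15

65.15


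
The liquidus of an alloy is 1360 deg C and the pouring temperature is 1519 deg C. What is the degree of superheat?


Formula: Superheat = T_pour - T_melt
Superheat = 1519 - 1360 = 159 deg C

Final answer: 159 deg C


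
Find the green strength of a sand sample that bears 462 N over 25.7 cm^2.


Formula: Compressive Strength = Force / Area
Strength = 462 N / 25.7 cm^2 = 17.9767 N/cm^2

Answer: 17.9767 N/cm^2


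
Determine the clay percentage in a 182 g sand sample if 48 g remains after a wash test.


Formula: Clay% = (W_total - W_washed) / W_total * 100
Clay mass = 182 - 48 = 134 g
Clay% = 134 / 182 * 100 = 73.6264%

Final answer: 73.6264%


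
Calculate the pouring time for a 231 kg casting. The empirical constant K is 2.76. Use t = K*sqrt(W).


Formula: t = K * sqrt(W)
sqrt(W) = sqrt(231) = 15.19868
t = 2.76 * 15.19868 = 41.9484 s

Answer: 41.9484 s


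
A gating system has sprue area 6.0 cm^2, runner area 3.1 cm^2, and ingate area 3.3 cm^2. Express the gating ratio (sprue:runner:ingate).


Sprue:Runner:Ingate = 1 : 3.1/6.0 : 3.3/6.0 = 1:0.52:0.55

1:0.52:0.55


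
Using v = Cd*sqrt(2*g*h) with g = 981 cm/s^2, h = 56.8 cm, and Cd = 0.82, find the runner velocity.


Formula: v = Cd * sqrt(2 * g * h)  (Torricelli with discharge coefficient)
2*g*h = 2 * 981 * 56.8 = 111441.6 cm^2/s^2
sqrt(111441.6) = 333.82870 cm/s
v = 0.82 * 333.82870 = 273.7395 cm/s

273.7395 cm/s


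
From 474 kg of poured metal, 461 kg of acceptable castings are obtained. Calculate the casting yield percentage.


Formula: Casting Yield = (W_good / W_total) * 100
Yield = (461 kg / 474 kg) * 100 = 97.2574%

97.2574%


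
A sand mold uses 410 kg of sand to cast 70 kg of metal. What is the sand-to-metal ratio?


Formula: Sand-to-Metal Ratio = W_sand / W_metal
Ratio = 410 kg / 70 kg = 5.8571


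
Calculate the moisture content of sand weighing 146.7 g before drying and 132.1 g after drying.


Formula: MC = (W_wet - W_dry) / W_wet * 100
Water mass = 146.7 - 132.1 = 14.6 g
MC = 14.6 / 146.7 * 100 = 9.9523%

Answer: 9.9523%


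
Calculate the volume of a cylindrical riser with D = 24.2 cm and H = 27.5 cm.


Formula: V = pi * (D/2)^2 * H  (cylinder volume)
Radius = D/2 = 24.2/2 = 12.1 cm
V = pi * 12.1^2 * 27.5 = 12648.9160 cm^3

Final answer: 12648.9160 cm^3


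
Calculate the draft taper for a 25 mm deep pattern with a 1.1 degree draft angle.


Formula: taper = depth * tan(draft_angle)
tan(1.1 deg) = 0.0192010
taper = 25 mm * 0.0192010 = 0.4800 mm

Answer: 0.4800 mm


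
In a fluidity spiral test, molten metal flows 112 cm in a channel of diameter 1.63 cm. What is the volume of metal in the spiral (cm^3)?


Formula: V = pi * (d/2)^2 * L  (cylinder volume)
Radius = 1.63/2 = 0.815 cm
V = pi * 0.815^2 * 112 = 233.7131 cm^3

Answer: 233.7131 cm^3


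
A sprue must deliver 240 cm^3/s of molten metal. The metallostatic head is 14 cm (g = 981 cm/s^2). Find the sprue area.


Formula: v = sqrt(2*g*h), A = Q/v
Velocity: v = sqrt(2 * 981 * 14) = sqrt(27468) = 165.7347 cm/s
Sprue area: A = Q / v = 240 / 165.7347 = 1.4481 cm^2

Answer: 1.4481 cm^2


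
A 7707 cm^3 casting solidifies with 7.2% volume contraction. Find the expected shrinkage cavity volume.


Formula: V_shrink = V_casting * shrinkage_pct / 100
V_shrink = 7707 cm^3 * 7.2 / 100 = 554.9040 cm^3

Final answer: 554.9040 cm^3


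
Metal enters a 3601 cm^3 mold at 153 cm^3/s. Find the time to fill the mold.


Formula: t_fill = V_mold / Q_flow
t = 3601 cm^3 / 153 cm^3/s = 23.5359 s


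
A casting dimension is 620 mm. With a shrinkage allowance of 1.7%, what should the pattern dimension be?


Formula: L_pattern = L_casting * (1 + shrinkage_rate/100)
Shrinkage factor = 1 + 1.7/100 = 1.017
L_pattern = 620 mm * 1.017 = 630.5400 mm

Answer: 630.5400 mm


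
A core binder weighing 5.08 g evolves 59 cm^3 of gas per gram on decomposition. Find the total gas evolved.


Formula: V_gas = W_binder * gas_evolution_rate
V = 5.08 g * 59 cm^3/g = 299.7200 cm^3

Final answer: 299.7200 cm^3


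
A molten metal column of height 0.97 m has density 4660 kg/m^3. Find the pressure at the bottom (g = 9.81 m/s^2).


Formula: P = rho * g * h
rho * g = 4660 * 9.81 = 45714.6 N/m^3
P = 45714.6 * 0.97 = 44343.1620 Pa


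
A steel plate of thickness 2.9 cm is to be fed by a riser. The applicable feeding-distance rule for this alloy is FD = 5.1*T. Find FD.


Formula: FD = 5.1 * T  (riser feeding-distance rule)
FD = 5.1 * 2.9 cm = 14.7900 cm

14.7900 cm


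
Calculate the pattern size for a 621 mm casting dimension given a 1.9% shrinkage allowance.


Formula: L_pattern = L_casting * (1 + shrinkage_rate/100)
Shrinkage factor = 1 + 1.9/100 = 1.019
L_pattern = 621 mm * 1.019 = 632.7990 mm


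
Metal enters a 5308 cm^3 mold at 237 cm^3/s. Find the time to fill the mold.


Formula: t_fill = V_mold / Q_flow
t = 5308 cm^3 / 237 cm^3/s = 22.3966 s

Answer: 22.3966 s


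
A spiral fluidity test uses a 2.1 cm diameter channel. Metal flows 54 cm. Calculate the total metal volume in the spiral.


Formula: V = pi * (d/2)^2 * L  (cylinder volume)
Radius = 2.1/2 = 1.05 cm
V = pi * 1.05^2 * 54 = 187.0347 cm^3

Final answer: 187.0347 cm^3


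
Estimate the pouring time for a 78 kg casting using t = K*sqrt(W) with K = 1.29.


Formula: t = K * sqrt(W)
sqrt(W) = sqrt(78) = 8.83176
t = 1.29 * 8.83176 = 11.3930 s

11.3930 s


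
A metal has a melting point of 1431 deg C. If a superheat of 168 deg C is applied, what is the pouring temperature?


Formula: T_pour = T_melt + Superheat
T_pour = 1431 + 168 = 1599 deg C


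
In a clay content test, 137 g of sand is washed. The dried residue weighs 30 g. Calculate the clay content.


Formula: Clay% = (W_total - W_washed) / W_total * 100
Clay mass = 137 - 30 = 107 g
Clay% = 107 / 137 * 100 = 78.1022%


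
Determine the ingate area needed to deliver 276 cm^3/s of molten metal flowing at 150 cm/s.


Formula: A_ingate = Q / v  (continuity equation)
A = 276 cm^3/s / 150 cm/s = 1.8400 cm^2


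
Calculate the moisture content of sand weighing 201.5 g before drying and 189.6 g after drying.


Formula: MC = (W_wet - W_dry) / W_wet * 100
Water mass = 201.5 - 189.6 = 11.9 g
MC = 11.9 / 201.5 * 100 = 5.9057%

5.9057%


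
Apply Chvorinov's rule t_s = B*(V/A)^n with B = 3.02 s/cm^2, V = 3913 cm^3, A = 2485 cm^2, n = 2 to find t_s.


Formula: t_s = B * (V/A)^n  (Chvorinov's rule, n=2)
Modulus M = V/A = 3913/2485 = 1.574648 cm
M^2 = 1.574648^2 = 2.479516 cm^2
t_s = 3.02 * 2.479516 = 7.4881 s


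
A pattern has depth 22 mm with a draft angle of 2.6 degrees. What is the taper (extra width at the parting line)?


Formula: taper = depth * tan(draft_angle)
tan(2.6 deg) = 0.0454097
taper = 22 mm * 0.0454097 = 0.9990 mm


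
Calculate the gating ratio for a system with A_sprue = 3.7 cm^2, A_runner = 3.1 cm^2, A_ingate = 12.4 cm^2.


Sprue:Runner:Ingate = 1 : 3.1/3.7 : 12.4/3.7 = 1:0.84:3.35

1:0.84:3.35


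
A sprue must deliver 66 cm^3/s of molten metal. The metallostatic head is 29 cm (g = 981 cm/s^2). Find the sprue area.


Formula: v = sqrt(2*g*h), A = Q/v
Velocity: v = sqrt(2 * 981 * 29) = sqrt(56898) = 238.5330 cm/s
Sprue area: A = Q / v = 66 / 238.5330 = 0.2767 cm^2

0.2767 cm^2


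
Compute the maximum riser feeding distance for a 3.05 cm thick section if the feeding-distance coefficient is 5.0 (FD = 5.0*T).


Formula: FD = 5.0 * T  (riser feeding-distance rule)
FD = 5.0 * 3.05 cm = 15.2500 cm

Answer: 15.2500 cm


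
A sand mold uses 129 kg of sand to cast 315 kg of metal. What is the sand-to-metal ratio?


Formula: Sand-to-Metal Ratio = W_sand / W_metal
Ratio = 129 kg / 315 kg = 0.4095

Answer: 0.4095


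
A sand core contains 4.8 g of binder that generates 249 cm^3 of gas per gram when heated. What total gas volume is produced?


Formula: V_gas = W_binder * gas_evolution_rate
V = 4.8 g * 249 cm^3/g = 1195.2000 cm^3


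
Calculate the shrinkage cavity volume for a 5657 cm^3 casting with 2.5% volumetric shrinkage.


Formula: V_shrink = V_casting * shrinkage_pct / 100
V_shrink = 5657 cm^3 * 2.5 / 100 = 141.4250 cm^3

141.4250 cm^3


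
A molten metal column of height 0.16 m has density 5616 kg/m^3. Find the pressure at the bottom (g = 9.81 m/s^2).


Formula: P = rho * g * h
rho * g = 5616 * 9.81 = 55092.96 N/m^3
P = 55092.96 * 0.16 = 8814.8736 Pa


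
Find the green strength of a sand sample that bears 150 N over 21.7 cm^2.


Formula: Compressive Strength = Force / Area
Strength = 150 N / 21.7 cm^2 = 6.9124 N/cm^2

Answer: 6.9124 N/cm^2


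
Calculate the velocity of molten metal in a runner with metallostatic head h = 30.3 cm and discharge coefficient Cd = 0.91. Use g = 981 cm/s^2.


Formula: v = Cd * sqrt(2 * g * h)  (Torricelli with discharge coefficient)
2*g*h = 2 * 981 * 30.3 = 59448.6 cm^2/s^2
sqrt(59448.6) = 243.82084 cm/s
v = 0.91 * 243.82084 = 221.8770 cm/s

221.8770 cm/s


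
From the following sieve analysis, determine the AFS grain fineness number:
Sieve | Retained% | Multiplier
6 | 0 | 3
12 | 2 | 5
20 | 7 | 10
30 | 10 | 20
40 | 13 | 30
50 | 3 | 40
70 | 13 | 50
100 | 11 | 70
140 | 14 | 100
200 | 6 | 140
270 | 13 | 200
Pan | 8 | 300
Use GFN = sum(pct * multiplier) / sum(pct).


Formula: GFN = sum(pct * multiplier) / sum(pct)
sum(pct * multiplier) = 9450
sum(pct) = 100
GFN = 9450 / 100 = 94.50

Answer: 94.50


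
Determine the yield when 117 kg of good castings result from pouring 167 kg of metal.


Formula: Casting Yield = (W_good / W_total) * 100
Yield = (117 kg / 167 kg) * 100 = 70.0599%

Answer: 70.0599%


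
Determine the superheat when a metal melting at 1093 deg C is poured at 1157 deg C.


Formula: Superheat = T_pour - T_melt
Superheat = 1157 - 1093 = 64 deg C

64 deg C


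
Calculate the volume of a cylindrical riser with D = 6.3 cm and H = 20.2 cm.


Formula: V = pi * (D/2)^2 * H  (cylinder volume)
Radius = D/2 = 6.3/2 = 3.15 cm
V = pi * 3.15^2 * 20.2 = 629.6836 cm^3

Final answer: 629.6836 cm^3


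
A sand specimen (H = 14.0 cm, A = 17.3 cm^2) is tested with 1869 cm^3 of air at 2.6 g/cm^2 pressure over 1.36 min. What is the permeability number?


Formula: Permeability Number P = (V * H) / (p * A * t)
Numerator: V * H = 1869 * 14.0 = 26166.0
Denominator: p * A * t = 2.6 * 17.3 * 1.36 = 61.1728
P = 26166.0 / 61.1728 = 427.7391

Answer: 427.7391


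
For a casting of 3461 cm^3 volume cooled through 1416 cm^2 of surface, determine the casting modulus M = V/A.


Formula: Casting Modulus M = V / A
M = 3461 cm^3 / 1416 cm^2 = 2.4442 cm

2.4442 cm


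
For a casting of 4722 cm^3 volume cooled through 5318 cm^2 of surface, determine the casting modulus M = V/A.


Formula: Casting Modulus M = V / A
M = 4722 cm^3 / 5318 cm^2 = 0.8879 cm

Answer: 0.8879 cm


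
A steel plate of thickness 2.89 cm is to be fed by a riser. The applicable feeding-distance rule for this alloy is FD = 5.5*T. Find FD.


Formula: FD = 5.5 * T  (riser feeding-distance rule)
FD = 5.5 * 2.89 cm = 15.8950 cm


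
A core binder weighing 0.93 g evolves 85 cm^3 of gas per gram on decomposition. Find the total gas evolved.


Formula: V_gas = W_binder * gas_evolution_rate
V = 0.93 g * 85 cm^3/g = 79.0500 cm^3


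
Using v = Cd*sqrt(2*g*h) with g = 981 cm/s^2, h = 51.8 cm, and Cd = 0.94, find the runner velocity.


Formula: v = Cd * sqrt(2 * g * h)  (Torricelli with discharge coefficient)
2*g*h = 2 * 981 * 51.8 = 101631.6 cm^2/s^2
sqrt(101631.6) = 318.79711 cm/s
v = 0.94 * 318.79711 = 299.6693 cm/s

Final answer: 299.6693 cm/s


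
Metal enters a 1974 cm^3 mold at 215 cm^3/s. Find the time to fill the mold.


Formula: t_fill = V_mold / Q_flow
t = 1974 cm^3 / 215 cm^3/s = 9.1814 s

Final answer: 9.1814 s


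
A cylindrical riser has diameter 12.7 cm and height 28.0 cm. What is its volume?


Formula: V = pi * (D/2)^2 * H  (cylinder volume)
Radius = D/2 = 12.7/2 = 6.35 cm
V = pi * 6.35^2 * 28.0 = 3546.9524 cm^3

Answer: 3546.9524 cm^3


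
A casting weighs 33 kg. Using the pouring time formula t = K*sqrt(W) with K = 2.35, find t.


Formula: t = K * sqrt(W)
sqrt(W) = sqrt(33) = 5.74456
t = 2.35 * 5.74456 = 13.4997 s

Final answer: 13.4997 s


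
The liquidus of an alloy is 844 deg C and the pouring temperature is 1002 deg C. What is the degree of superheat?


Formula: Superheat = T_pour - T_melt
Superheat = 1002 - 844 = 158 deg C

Final answer: 158 deg C


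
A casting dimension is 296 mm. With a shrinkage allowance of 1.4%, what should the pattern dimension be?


Formula: L_pattern = L_casting * (1 + shrinkage_rate/100)
Shrinkage factor = 1 + 1.4/100 = 1.014
L_pattern = 296 mm * 1.014 = 300.1440 mm

300.1440 mm


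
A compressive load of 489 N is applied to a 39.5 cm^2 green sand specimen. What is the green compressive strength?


Formula: Compressive Strength = Force / Area
Strength = 489 N / 39.5 cm^2 = 12.3797 N/cm^2

Answer: 12.3797 N/cm^2


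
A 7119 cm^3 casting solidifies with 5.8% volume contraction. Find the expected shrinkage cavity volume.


Formula: V_shrink = V_casting * shrinkage_pct / 100
V_shrink = 7119 cm^3 * 5.8 / 100 = 412.9020 cm^3

Answer: 412.9020 cm^3


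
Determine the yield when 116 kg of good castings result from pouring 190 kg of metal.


Formula: Casting Yield = (W_good / W_total) * 100
Yield = (116 kg / 190 kg) * 100 = 61.0526%


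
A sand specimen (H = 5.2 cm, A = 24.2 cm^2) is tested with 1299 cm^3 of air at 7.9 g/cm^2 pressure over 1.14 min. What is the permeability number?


Formula: Permeability Number P = (V * H) / (p * A * t)
Numerator: V * H = 1299 * 5.2 = 6754.8
Denominator: p * A * t = 7.9 * 24.2 * 1.14 = 217.9452
P = 6754.8 / 217.9452 = 30.9931

30.9931


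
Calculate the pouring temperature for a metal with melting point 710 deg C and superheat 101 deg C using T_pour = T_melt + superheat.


Formula: T_pour = T_melt + Superheat
T_pour = 710 + 101 = 811 deg C


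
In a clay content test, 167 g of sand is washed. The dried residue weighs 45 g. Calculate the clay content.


Formula: Clay% = (W_total - W_washed) / W_total * 100
Clay mass = 167 - 45 = 122 g
Clay% = 122 / 167 * 100 = 73.0539%

Answer: 73.0539%


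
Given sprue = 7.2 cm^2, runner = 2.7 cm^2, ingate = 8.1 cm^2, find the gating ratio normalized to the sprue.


Sprue:Runner:Ingate = 1 : 2.7/7.2 : 8.1/7.2 = 1:0.38:1.13

Final answer: 1:0.38:1.13


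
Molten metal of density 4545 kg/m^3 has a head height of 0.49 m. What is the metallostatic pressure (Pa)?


Formula: P = rho * g * h
rho * g = 4545 * 9.81 = 44586.45 N/m^3
P = 44586.45 * 0.49 = 21847.3605 Pa

Final answer: 21847.3605 Pa


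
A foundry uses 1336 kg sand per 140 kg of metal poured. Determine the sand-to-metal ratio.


Formula: Sand-to-Metal Ratio = W_sand / W_metal
Ratio = 1336 kg / 140 kg = 9.5429

Final answer: 9.5429


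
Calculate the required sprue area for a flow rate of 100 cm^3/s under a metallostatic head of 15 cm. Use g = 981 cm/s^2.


Formula: v = sqrt(2*g*h), A = Q/v
Velocity: v = sqrt(2 * 981 * 15) = sqrt(29430) = 171.5517 cm/s
Sprue area: A = Q / v = 100 / 171.5517 = 0.5829 cm^2

Answer: 0.5829 cm^2


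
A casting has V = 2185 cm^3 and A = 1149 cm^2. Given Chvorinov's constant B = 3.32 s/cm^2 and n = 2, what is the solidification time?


Formula: t_s = B * (V/A)^n  (Chvorinov's rule, n=2)
Modulus M = V/A = 2185/1149 = 1.901654 cm
M^2 = 1.901654^2 = 3.616288 cm^2
t_s = 3.32 * 3.616288 = 12.0061 s

12.0061 s


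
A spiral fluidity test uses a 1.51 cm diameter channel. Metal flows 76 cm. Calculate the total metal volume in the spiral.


Formula: V = pi * (d/2)^2 * L  (cylinder volume)
Radius = 1.51/2 = 0.755 cm
V = pi * 0.755^2 * 76 = 136.0998 cm^3

136.0998 cm^3


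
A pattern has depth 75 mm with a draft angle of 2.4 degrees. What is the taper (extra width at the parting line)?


Formula: taper = depth * tan(draft_angle)
tan(2.4 deg) = 0.0419124
taper = 75 mm * 0.0419124 = 3.1434 mm

Final answer: 3.1434 mm


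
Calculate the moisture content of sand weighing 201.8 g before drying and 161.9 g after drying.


Formula: MC = (W_wet - W_dry) / W_wet * 100
Water mass = 201.8 - 161.9 = 39.9 g
MC = 39.9 / 201.8 * 100 = 19.7721%

Final answer: 19.7721%


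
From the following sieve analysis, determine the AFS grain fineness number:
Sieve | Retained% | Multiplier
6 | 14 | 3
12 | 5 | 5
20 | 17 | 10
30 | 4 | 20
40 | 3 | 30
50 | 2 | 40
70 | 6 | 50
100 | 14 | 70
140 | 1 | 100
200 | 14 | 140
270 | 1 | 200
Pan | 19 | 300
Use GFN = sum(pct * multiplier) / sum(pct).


Formula: GFN = sum(pct * multiplier) / sum(pct)
sum(pct * multiplier) = 9727
sum(pct) = 100
GFN = 9727 / 100 = 97.27

Answer: 97.27


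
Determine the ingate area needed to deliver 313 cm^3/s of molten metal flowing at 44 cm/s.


Formula: A_ingate = Q / v  (continuity equation)
A = 313 cm^3/s / 44 cm/s = 7.1136 cm^2

Answer: 7.1136 cm^2


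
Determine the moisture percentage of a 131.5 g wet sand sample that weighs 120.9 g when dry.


Formula: MC = (W_wet - W_dry) / W_wet * 100
Water mass = 131.5 - 120.9 = 10.6 g
MC = 10.6 / 131.5 * 100 = 8.0608%


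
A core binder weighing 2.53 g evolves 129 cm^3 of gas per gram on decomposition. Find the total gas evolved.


Formula: V_gas = W_binder * gas_evolution_rate
V = 2.53 g * 129 cm^3/g = 326.3700 cm^3

Answer: 326.3700 cm^3


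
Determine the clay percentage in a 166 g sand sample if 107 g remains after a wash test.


Formula: Clay% = (W_total - W_washed) / W_total * 100
Clay mass = 166 - 107 = 59 g
Clay% = 59 / 166 * 100 = 35.5422%


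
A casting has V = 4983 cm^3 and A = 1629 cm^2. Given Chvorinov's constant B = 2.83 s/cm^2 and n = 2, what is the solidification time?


Formula: t_s = B * (V/A)^n  (Chvorinov's rule, n=2)
Modulus M = V/A = 4983/1629 = 3.058932 cm
M^2 = 3.058932^2 = 9.357065 cm^2
t_s = 2.83 * 9.357065 = 26.4805 s

Final answer: 26.4805 s


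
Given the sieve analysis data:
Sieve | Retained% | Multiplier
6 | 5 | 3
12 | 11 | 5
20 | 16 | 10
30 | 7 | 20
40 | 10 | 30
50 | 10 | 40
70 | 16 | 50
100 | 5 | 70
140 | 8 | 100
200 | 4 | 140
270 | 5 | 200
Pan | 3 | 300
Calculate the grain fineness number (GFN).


Formula: GFN = sum(pct * multiplier) / sum(pct)
sum(pct * multiplier) = 5480
sum(pct) = 100
GFN = 5480 / 100 = 54.80

54.80


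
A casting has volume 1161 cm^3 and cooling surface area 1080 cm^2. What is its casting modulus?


Formula: Casting Modulus M = V / A
M = 1161 cm^3 / 1080 cm^2 = 1.0750 cm


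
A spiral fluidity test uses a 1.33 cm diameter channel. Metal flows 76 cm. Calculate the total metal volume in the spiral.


Formula: V = pi * (d/2)^2 * L  (cylinder volume)
Radius = 1.33/2 = 0.665 cm
V = pi * 0.665^2 * 76 = 105.5861 cm^3

Answer: 105.5861 cm^3


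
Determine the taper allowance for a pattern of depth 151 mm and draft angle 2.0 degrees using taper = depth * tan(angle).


Formula: taper = depth * tan(draft_angle)
tan(2.0 deg) = 0.0349208
taper = 151 mm * 0.0349208 = 5.2730 mm

Answer: 5.2730 mm


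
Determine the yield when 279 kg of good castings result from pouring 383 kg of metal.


Formula: Casting Yield = (W_good / W_total) * 100
Yield = (279 kg / 383 kg) * 100 = 72.8460%

Final answer: 72.8460%


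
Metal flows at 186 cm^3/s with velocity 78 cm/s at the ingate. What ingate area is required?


Formula: A_ingate = Q / v  (continuity equation)
A = 186 cm^3/s / 78 cm/s = 2.3846 cm^2

Final answer: 2.3846 cm^2


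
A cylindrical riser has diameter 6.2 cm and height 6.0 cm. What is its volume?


Formula: V = pi * (D/2)^2 * H  (cylinder volume)
Radius = D/2 = 6.2/2 = 3.1 cm
V = pi * 3.1^2 * 6.0 = 181.1442 cm^3

Answer: 181.1442 cm^3


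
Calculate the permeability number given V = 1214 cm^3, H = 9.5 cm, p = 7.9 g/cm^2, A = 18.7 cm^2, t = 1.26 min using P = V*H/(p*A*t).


Formula: Permeability Number P = (V * H) / (p * A * t)
Numerator: V * H = 1214 * 9.5 = 11533.0
Denominator: p * A * t = 7.9 * 18.7 * 1.26 = 186.1398
P = 11533.0 / 186.1398 = 61.9588


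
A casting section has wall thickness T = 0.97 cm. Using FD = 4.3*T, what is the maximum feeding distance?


Formula: FD = 4.3 * T  (riser feeding-distance rule)
FD = 4.3 * 0.97 cm = 4.1710 cm


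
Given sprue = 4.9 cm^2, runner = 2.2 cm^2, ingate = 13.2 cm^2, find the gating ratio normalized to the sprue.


Sprue:Runner:Ingate = 1 : 2.2/4.9 : 13.2/4.9 = 1:0.45:2.69

Answer: 1:0.45:2.69


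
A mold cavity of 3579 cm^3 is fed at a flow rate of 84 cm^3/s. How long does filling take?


Formula: t_fill = V_mold / Q_flow
t = 3579 cm^3 / 84 cm^3/s = 42.6071 s


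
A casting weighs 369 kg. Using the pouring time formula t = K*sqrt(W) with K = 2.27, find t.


Formula: t = K * sqrt(W)
sqrt(W) = sqrt(369) = 19.20937
t = 2.27 * 19.20937 = 43.6053 s

43.6053 s


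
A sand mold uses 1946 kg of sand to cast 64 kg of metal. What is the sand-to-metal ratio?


Formula: Sand-to-Metal Ratio = W_sand / W_metal
Ratio = 1946 kg / 64 kg = 30.4062

30.4062


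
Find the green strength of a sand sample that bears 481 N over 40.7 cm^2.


Formula: Compressive Strength = Force / Area
Strength = 481 N / 40.7 cm^2 = 11.8182 N/cm^2


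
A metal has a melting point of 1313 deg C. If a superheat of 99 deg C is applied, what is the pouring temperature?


Formula: T_pour = T_melt + Superheat
T_pour = 1313 + 99 = 1412 deg C

Answer: 1412 deg C


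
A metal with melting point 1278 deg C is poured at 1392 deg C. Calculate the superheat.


Formula: Superheat = T_pour - T_melt
Superheat = 1392 - 1278 = 114 deg C

114 deg C


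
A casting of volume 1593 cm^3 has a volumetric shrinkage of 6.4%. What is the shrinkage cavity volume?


Formula: V_shrink = V_casting * shrinkage_pct / 100
V_shrink = 1593 cm^3 * 6.4 / 100 = 101.9520 cm^3

101.9520 cm^3


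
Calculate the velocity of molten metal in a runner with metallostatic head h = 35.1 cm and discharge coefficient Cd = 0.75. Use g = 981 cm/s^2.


Formula: v = Cd * sqrt(2 * g * h)  (Torricelli with discharge coefficient)
2*g*h = 2 * 981 * 35.1 = 68866.2 cm^2/s^2
sqrt(68866.2) = 262.42370 cm/s
v = 0.75 * 262.42370 = 196.8178 cm/s

Answer: 196.8178 cm/s


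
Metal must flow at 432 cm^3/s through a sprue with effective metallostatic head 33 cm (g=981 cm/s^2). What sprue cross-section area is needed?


Formula: v = sqrt(2*g*h), A = Q/v
Velocity: v = sqrt(2 * 981 * 33) = sqrt(64746) = 254.4524 cm/s
Sprue area: A = Q / v = 432 / 254.4524 = 1.6978 cm^2

Final answer: 1.6978 cm^2


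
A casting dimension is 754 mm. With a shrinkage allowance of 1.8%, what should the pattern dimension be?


Formula: L_pattern = L_casting * (1 + shrinkage_rate/100)
Shrinkage factor = 1 + 1.8/100 = 1.018
L_pattern = 754 mm * 1.018 = 767.5720 mm

Final answer: 767.5720 mm


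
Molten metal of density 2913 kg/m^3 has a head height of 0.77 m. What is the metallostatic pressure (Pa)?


Formula: P = rho * g * h
rho * g = 2913 * 9.81 = 28576.53 N/m^3
P = 28576.53 * 0.77 = 22003.9281 Pa

Final answer: 22003.9281 Pa


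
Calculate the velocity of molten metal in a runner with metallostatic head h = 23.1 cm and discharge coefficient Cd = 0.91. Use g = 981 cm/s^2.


Formula: v = Cd * sqrt(2 * g * h)  (Torricelli with discharge coefficient)
2*g*h = 2 * 981 * 23.1 = 45322.2 cm^2/s^2
sqrt(45322.2) = 212.89011 cm/s
v = 0.91 * 212.89011 = 193.7300 cm/s


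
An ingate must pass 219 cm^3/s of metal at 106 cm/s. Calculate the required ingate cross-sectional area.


Formula: A_ingate = Q / v  (continuity equation)
A = 219 cm^3/s / 106 cm/s = 2.0660 cm^2

Final answer: 2.0660 cm^2


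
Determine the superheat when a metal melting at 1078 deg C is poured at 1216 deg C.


Formula: Superheat = T_pour - T_melt
Superheat = 1216 - 1078 = 138 deg C

138 deg C


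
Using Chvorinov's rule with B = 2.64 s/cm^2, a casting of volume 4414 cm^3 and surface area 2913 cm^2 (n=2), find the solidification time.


Formula: t_s = B * (V/A)^n  (Chvorinov's rule, n=2)
Modulus M = V/A = 4414/2913 = 1.515276 cm
M^2 = 1.515276^2 = 2.296061 cm^2
t_s = 2.64 * 2.296061 = 6.0616 s

Answer: 6.0616 s


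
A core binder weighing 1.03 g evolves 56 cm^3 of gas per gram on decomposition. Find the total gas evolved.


Formula: V_gas = W_binder * gas_evolution_rate
V = 1.03 g * 56 cm^3/g = 57.6800 cm^3

57.6800 cm^3


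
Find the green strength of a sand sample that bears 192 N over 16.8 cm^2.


Formula: Compressive Strength = Force / Area
Strength = 192 N / 16.8 cm^2 = 11.4286 N/cm^2


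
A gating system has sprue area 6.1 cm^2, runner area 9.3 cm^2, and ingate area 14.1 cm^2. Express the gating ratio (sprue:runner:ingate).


Sprue:Runner:Ingate = 1 : 9.3/6.1 : 14.1/6.1 = 1:1.52:2.31

1:1.52:2.31


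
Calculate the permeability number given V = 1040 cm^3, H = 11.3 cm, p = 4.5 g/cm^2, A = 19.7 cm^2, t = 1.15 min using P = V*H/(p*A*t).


Formula: Permeability Number P = (V * H) / (p * A * t)
Numerator: V * H = 1040 * 11.3 = 11752.0
Denominator: p * A * t = 4.5 * 19.7 * 1.15 = 101.9475
P = 11752.0 / 101.9475 = 115.2750

Final answer: 115.2750


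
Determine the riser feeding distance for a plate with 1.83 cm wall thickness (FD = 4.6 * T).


Formula: FD = 4.6 * T  (riser feeding-distance rule)
FD = 4.6 * 1.83 cm = 8.4180 cm

Answer: 8.4180 cm


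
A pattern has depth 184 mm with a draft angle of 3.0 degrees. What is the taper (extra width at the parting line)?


Formula: taper = depth * tan(draft_angle)
tan(3.0 deg) = 0.0524078
taper = 184 mm * 0.0524078 = 9.6430 mm

9.6430 mm


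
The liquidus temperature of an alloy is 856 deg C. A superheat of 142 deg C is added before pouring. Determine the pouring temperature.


Formula: T_pour = T_melt + Superheat
T_pour = 856 + 142 = 998 deg C

998 deg C


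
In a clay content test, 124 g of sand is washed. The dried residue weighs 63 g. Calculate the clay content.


Formula: Clay% = (W_total - W_washed) / W_total * 100
Clay mass = 124 - 63 = 61 g
Clay% = 61 / 124 * 100 = 49.1935%


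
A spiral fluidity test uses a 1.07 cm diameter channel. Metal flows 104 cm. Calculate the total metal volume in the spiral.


Formula: V = pi * (d/2)^2 * L  (cylinder volume)
Radius = 1.07/2 = 0.535 cm
V = pi * 0.535^2 * 104 = 93.5170 cm^3

Final answer: 93.5170 cm^3


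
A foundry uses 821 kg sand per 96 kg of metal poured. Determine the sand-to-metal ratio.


Formula: Sand-to-Metal Ratio = W_sand / W_metal
Ratio = 821 kg / 96 kg = 8.5521

8.5521


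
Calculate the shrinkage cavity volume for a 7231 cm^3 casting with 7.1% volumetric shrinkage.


Formula: V_shrink = V_casting * shrinkage_pct / 100
V_shrink = 7231 cm^3 * 7.1 / 100 = 513.4010 cm^3

Answer: 513.4010 cm^3


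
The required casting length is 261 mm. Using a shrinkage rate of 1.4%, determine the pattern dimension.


Formula: L_pattern = L_casting * (1 + shrinkage_rate/100)
Shrinkage factor = 1 + 1.4/100 = 1.014
L_pattern = 261 mm * 1.014 = 264.6540 mm


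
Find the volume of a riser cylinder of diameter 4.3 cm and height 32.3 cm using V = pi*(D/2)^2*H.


Formula: V = pi * (D/2)^2 * H  (cylinder volume)
Radius = D/2 = 4.3/2 = 2.15 cm
V = pi * 2.15^2 * 32.3 = 469.0610 cm^3

Final answer: 469.0610 cm^3


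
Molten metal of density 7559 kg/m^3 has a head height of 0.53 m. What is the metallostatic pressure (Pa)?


Formula: P = rho * g * h
rho * g = 7559 * 9.81 = 74153.79 N/m^3
P = 74153.79 * 0.53 = 39301.5087 Pa

Final answer: 39301.5087 Pa


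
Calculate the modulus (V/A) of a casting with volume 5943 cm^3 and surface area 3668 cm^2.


Formula: Casting Modulus M = V / A
M = 5943 cm^3 / 3668 cm^2 = 1.6202 cm

Answer: 1.6202 cm


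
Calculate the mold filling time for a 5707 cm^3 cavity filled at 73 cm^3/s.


Formula: t_fill = V_mold / Q_flow
t = 5707 cm^3 / 73 cm^3/s = 78.1781 s


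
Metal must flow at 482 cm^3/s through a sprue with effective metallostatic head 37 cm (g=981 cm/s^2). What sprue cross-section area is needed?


Formula: v = sqrt(2*g*h), A = Q/v
Velocity: v = sqrt(2 * 981 * 37) = sqrt(72594) = 269.4327 cm/s
Sprue area: A = Q / v = 482 / 269.4327 = 1.7889 cm^2


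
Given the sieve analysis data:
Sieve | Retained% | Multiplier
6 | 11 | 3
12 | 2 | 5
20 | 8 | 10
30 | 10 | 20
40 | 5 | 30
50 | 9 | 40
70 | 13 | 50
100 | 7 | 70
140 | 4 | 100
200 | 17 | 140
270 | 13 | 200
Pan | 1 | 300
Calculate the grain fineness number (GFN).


Formula: GFN = sum(pct * multiplier) / sum(pct)
sum(pct * multiplier) = 7653
sum(pct) = 100
GFN = 7653 / 100 = 76.53


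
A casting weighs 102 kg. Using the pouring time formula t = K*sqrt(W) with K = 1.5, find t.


Formula: t = K * sqrt(W)
sqrt(W) = sqrt(102) = 10.09950
t = 1.5 * 10.09950 = 15.1493 s

Answer: 15.1493 s


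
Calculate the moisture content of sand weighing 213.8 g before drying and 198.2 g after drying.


Formula: MC = (W_wet - W_dry) / W_wet * 100
Water mass = 213.8 - 198.2 = 15.6 g
MC = 15.6 / 213.8 * 100 = 7.2965%

Final answer: 7.2965%


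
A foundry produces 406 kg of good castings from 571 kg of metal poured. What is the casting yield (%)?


Formula: Casting Yield = (W_good / W_total) * 100
Yield = (406 kg / 571 kg) * 100 = 71.1033%

71.1033%


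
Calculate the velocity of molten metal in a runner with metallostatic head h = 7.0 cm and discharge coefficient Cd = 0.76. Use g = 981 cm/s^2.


Formula: v = Cd * sqrt(2 * g * h)  (Torricelli with discharge coefficient)
2*g*h = 2 * 981 * 7.0 = 13734.0 cm^2/s^2
sqrt(13734.0) = 117.19215 cm/s
v = 0.76 * 117.19215 = 89.0660 cm/s

Final answer: 89.0660 cm/s


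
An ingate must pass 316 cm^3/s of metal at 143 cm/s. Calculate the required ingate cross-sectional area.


Formula: A_ingate = Q / v  (continuity equation)
A = 316 cm^3/s / 143 cm/s = 2.2098 cm^2

Answer: 2.2098 cm^2


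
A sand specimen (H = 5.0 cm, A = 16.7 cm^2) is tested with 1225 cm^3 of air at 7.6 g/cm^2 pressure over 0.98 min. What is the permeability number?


Formula: Permeability Number P = (V * H) / (p * A * t)
Numerator: V * H = 1225 * 5.0 = 6125.0
Denominator: p * A * t = 7.6 * 16.7 * 0.98 = 124.3816
P = 6125.0 / 124.3816 = 49.2436


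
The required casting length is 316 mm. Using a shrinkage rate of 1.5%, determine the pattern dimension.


Formula: L_pattern = L_casting * (1 + shrinkage_rate/100)
Shrinkage factor = 1 + 1.5/100 = 1.015
L_pattern = 316 mm * 1.015 = 320.7400 mm

Final answer: 320.7400 mm


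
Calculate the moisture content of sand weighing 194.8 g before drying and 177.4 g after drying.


Formula: MC = (W_wet - W_dry) / W_wet * 100
Water mass = 194.8 - 177.4 = 17.4 g
MC = 17.4 / 194.8 * 100 = 8.9322%

Final answer: 8.9322%


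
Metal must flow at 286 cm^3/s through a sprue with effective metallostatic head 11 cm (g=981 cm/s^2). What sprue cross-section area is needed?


Formula: v = sqrt(2*g*h), A = Q/v
Velocity: v = sqrt(2 * 981 * 11) = sqrt(21582) = 146.9081 cm/s
Sprue area: A = Q / v = 286 / 146.9081 = 1.9468 cm^2

1.9468 cm^2


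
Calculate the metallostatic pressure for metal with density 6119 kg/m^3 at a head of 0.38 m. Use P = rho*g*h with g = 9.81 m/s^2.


Formula: P = rho * g * h
rho * g = 6119 * 9.81 = 60027.39 N/m^3
P = 60027.39 * 0.38 = 22810.4082 Pa


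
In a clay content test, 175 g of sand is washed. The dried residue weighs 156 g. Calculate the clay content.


Formula: Clay% = (W_total - W_washed) / W_total * 100
Clay mass = 175 - 156 = 19 g
Clay% = 19 / 175 * 100 = 10.8571%

Final answer: 10.8571%


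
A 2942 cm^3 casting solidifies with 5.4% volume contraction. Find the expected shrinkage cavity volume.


Formula: V_shrink = V_casting * shrinkage_pct / 100
V_shrink = 2942 cm^3 * 5.4 / 100 = 158.8680 cm^3

158.8680 cm^3


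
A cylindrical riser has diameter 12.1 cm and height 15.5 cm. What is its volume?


Formula: V = pi * (D/2)^2 * H  (cylinder volume)
Radius = D/2 = 12.1/2 = 6.05 cm
V = pi * 6.05^2 * 15.5 = 1782.3472 cm^3

Answer: 1782.3472 cm^3


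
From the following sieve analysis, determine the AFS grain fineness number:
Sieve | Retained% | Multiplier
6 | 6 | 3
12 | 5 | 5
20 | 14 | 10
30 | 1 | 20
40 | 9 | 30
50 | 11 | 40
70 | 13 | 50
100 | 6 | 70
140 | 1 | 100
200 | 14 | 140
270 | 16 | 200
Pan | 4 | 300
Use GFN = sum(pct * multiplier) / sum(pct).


Formula: GFN = sum(pct * multiplier) / sum(pct)
sum(pct * multiplier) = 8443
sum(pct) = 100
GFN = 8443 / 100 = 84.43

Answer: 84.43


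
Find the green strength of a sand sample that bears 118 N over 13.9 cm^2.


Formula: Compressive Strength = Force / Area
Strength = 118 N / 13.9 cm^2 = 8.4892 N/cm^2


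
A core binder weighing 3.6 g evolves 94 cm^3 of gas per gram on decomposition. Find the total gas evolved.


Formula: V_gas = W_binder * gas_evolution_rate
V = 3.6 g * 94 cm^3/g = 338.4000 cm^3

Final answer: 338.4000 cm^3


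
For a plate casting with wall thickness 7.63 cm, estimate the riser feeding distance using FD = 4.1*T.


Formula: FD = 4.1 * T  (riser feeding-distance rule)
FD = 4.1 * 7.63 cm = 31.2830 cm


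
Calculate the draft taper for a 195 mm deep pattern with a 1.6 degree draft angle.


Formula: taper = depth * tan(draft_angle)
tan(1.6 deg) = 0.0279325
taper = 195 mm * 0.0279325 = 5.4468 mm


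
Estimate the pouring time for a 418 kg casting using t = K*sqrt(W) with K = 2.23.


Formula: t = K * sqrt(W)
sqrt(W) = sqrt(418) = 20.44505
t = 2.23 * 20.44505 = 45.5925 s

Final answer: 45.5925 s


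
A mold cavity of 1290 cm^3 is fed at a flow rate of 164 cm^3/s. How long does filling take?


Formula: t_fill = V_mold / Q_flow
t = 1290 cm^3 / 164 cm^3/s = 7.8659 s

7.8659 s


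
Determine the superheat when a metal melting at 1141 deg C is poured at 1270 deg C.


Formula: Superheat = T_pour - T_melt
Superheat = 1270 - 1141 = 129 deg C

Final answer: 129 deg C


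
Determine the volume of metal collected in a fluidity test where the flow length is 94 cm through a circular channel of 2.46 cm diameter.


Formula: V = pi * (d/2)^2 * L  (cylinder volume)
Radius = 2.46/2 = 1.23 cm
V = pi * 1.23^2 * 94 = 446.7741 cm^3

Final answer: 446.7741 cm^3


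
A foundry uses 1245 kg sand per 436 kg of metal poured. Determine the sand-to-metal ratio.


Formula: Sand-to-Metal Ratio = W_sand / W_metal
Ratio = 1245 kg / 436 kg = 2.8555

2.8555


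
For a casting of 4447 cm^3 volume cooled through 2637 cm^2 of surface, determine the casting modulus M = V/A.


Formula: Casting Modulus M = V / A
M = 4447 cm^3 / 2637 cm^2 = 1.6864 cm

Answer: 1.6864 cm


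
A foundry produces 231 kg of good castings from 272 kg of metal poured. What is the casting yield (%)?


Formula: Casting Yield = (W_good / W_total) * 100
Yield = (231 kg / 272 kg) * 100 = 84.9265%


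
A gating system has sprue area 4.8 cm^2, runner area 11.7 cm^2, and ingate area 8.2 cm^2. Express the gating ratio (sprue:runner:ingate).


Sprue:Runner:Ingate = 1 : 11.7/4.8 : 8.2/4.8 = 1:2.44:1.71


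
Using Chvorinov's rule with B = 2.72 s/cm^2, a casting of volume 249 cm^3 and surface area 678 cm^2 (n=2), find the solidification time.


Formula: t_s = B * (V/A)^n  (Chvorinov's rule, n=2)
Modulus M = V/A = 249/678 = 0.367257 cm
M^2 = 0.367257^2 = 0.134878 cm^2
t_s = 2.72 * 0.134878 = 0.3669 s

0.3669 s


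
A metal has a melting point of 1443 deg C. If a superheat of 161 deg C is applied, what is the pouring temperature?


Formula: T_pour = T_melt + Superheat
T_pour = 1443 + 161 = 1604 deg C

Final answer: 1604 deg C


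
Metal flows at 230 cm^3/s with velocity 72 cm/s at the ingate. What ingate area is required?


Formula: A_ingate = Q / v  (continuity equation)
A = 230 cm^3/s / 72 cm/s = 3.1944 cm^2

Final answer: 3.1944 cm^2


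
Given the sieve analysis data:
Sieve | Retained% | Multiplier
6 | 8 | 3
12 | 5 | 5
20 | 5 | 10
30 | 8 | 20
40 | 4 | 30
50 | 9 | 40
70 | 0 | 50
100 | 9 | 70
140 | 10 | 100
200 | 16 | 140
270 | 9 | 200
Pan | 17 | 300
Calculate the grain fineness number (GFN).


Formula: GFN = sum(pct * multiplier) / sum(pct)
sum(pct * multiplier) = 11509
sum(pct) = 100
GFN = 11509 / 100 = 115.09
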